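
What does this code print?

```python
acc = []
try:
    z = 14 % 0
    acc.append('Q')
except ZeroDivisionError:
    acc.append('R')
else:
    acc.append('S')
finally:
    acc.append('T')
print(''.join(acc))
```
RT

Exception: except runs, else skipped, finally runs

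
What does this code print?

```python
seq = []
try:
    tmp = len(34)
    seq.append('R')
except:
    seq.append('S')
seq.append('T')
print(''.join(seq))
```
ST

Exception raised in try, caught by bare except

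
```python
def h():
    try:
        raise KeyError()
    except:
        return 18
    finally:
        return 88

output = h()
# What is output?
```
88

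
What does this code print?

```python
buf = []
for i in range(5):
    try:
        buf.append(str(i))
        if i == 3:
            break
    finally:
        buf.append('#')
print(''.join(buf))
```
0#1#2#3#

finally runs even when breaking out of loop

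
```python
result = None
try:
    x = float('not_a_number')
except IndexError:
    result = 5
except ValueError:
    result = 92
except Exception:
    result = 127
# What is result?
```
92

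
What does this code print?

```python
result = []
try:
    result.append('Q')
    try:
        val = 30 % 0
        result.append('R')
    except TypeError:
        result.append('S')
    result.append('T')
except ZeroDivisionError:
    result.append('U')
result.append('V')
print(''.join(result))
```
QUV

Inner handler doesn't match, propagates to outer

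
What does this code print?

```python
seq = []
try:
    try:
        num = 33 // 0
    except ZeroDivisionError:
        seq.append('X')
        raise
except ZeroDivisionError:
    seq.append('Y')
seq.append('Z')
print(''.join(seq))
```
XYZ

raise without argument re-raises current exception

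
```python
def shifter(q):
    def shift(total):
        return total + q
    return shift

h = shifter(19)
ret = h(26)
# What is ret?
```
45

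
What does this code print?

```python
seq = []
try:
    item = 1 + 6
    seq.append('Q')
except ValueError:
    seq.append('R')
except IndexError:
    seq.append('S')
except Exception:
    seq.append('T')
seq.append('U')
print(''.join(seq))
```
QU

No exception, try block completes normally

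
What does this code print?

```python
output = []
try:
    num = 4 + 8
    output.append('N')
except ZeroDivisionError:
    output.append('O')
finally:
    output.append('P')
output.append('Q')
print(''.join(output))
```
NPQ

finally runs after normal execution too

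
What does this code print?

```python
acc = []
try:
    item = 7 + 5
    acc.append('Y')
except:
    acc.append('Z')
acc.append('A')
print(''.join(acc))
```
YA

No exception, try block completes normally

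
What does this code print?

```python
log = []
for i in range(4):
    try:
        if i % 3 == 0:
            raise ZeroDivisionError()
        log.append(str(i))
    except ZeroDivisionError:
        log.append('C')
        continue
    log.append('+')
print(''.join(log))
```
C1+2+C

continue in except skips rest of loop body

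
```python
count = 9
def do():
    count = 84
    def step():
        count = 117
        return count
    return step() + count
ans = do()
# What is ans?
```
201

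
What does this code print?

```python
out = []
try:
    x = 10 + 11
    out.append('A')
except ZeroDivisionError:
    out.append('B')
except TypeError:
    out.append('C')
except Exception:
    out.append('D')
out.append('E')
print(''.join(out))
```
AE

No exception, try block completes normally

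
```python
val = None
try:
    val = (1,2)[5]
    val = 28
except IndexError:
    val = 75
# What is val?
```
75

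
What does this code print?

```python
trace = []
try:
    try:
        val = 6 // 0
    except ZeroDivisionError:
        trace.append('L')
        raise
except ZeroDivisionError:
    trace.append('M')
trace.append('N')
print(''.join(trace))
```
LMN

raise without argument re-raises current exception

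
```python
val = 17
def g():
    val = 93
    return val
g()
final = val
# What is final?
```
17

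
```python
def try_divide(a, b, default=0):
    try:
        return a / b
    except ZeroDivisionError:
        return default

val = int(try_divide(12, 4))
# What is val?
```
3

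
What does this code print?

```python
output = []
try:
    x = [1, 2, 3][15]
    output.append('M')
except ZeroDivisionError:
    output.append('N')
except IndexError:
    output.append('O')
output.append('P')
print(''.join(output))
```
OP

IndexError is caught by its specific handler, not ZeroDivisionError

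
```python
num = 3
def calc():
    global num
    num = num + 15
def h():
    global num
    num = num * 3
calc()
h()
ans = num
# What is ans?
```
54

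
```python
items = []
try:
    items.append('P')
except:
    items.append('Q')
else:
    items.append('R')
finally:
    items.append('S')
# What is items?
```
['P', 'R', 'S']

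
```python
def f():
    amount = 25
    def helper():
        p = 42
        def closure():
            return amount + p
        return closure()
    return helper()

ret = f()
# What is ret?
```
67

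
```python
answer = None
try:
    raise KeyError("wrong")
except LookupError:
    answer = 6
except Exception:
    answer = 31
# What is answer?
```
6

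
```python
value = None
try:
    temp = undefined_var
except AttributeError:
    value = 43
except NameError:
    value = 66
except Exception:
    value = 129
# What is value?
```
66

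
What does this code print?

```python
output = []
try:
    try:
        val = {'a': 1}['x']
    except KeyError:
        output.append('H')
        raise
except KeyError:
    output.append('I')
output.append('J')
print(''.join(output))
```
HIJ

raise without argument re-raises current exception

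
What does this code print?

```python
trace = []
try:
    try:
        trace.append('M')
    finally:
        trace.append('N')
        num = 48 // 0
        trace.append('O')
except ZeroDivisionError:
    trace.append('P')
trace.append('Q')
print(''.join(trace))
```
MNPQ

Exception in inner finally caught by outer except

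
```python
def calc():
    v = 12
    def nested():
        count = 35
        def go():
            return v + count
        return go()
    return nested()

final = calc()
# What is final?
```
47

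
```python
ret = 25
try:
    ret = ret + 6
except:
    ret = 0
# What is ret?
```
31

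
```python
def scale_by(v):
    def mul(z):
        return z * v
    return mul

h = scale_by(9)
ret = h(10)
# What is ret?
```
90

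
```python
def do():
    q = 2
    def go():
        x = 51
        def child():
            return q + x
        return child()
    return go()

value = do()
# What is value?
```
53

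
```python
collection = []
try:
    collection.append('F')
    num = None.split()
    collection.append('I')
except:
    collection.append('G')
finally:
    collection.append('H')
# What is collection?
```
['F', 'G', 'H']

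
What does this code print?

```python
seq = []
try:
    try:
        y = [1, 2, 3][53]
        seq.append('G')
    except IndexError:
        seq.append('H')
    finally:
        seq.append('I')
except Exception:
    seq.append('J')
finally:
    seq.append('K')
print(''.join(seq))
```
HIK

Both finally blocks run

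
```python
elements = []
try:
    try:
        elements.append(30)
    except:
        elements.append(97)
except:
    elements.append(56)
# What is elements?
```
[30]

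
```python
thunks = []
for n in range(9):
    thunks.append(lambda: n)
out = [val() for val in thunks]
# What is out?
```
[8, 8, 8, 8, 8, 8, 8, 8, 8]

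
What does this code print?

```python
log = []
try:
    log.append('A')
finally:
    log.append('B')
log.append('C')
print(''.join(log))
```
ABC

try/finally without except, no exception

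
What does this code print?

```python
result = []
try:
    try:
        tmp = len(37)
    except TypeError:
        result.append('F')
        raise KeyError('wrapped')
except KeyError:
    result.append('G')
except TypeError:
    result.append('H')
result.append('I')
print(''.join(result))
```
FGI

KeyError raised and caught, original TypeError not re-raised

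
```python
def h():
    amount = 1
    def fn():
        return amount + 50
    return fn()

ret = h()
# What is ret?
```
51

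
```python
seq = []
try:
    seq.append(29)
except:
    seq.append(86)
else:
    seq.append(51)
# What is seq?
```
[29, 51]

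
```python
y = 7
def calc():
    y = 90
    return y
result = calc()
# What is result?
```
90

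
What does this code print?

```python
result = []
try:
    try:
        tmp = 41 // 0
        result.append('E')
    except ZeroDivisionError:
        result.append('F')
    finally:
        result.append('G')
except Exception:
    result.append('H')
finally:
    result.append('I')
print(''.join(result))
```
FGI

Both finally blocks run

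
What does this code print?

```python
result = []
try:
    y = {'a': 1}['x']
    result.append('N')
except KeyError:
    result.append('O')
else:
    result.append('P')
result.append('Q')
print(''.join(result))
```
OQ

else block skipped when exception is caught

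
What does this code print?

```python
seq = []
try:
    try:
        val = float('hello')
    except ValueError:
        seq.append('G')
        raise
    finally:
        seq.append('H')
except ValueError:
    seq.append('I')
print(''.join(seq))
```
GHI

finally runs before re-raised exception propagates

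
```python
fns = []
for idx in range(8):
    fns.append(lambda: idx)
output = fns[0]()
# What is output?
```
7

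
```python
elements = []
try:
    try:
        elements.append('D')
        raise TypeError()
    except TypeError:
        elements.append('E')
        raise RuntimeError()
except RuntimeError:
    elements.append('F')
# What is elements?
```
['D', 'E', 'F']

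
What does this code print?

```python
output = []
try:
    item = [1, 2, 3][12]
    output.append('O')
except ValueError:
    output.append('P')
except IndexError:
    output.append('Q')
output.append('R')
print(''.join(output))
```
QR

IndexError is caught by its specific handler, not ValueError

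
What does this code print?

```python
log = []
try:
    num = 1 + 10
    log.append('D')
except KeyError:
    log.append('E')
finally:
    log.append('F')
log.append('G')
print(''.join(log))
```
DFG

finally runs after normal execution too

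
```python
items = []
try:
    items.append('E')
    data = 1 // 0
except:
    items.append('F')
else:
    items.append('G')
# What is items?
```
['E', 'F']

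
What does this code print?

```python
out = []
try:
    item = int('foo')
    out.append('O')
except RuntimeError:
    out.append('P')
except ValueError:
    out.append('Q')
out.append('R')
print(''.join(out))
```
QR

ValueError is caught by its specific handler, not RuntimeError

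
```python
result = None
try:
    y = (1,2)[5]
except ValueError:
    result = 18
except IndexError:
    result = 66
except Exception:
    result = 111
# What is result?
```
66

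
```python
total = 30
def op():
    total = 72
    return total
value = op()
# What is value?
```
72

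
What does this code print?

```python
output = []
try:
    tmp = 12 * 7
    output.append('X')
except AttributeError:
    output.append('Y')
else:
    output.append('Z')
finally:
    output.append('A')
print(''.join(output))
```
XZA

else runs before finally when no exception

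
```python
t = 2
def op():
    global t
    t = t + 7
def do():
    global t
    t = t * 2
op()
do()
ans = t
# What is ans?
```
18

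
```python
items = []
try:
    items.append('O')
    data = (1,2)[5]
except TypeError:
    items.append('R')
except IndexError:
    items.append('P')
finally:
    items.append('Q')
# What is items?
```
['O', 'P', 'Q']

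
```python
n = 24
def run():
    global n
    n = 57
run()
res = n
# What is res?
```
57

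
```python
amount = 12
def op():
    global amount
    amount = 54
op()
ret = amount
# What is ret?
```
54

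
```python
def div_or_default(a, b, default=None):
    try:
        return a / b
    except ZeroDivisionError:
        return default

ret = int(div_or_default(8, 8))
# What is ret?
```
1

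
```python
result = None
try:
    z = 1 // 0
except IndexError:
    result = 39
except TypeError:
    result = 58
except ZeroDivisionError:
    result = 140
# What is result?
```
140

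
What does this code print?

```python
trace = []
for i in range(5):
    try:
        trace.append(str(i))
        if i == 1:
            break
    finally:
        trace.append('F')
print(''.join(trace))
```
0F1F

finally runs even when breaking out of loop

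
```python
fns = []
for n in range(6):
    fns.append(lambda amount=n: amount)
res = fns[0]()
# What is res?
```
0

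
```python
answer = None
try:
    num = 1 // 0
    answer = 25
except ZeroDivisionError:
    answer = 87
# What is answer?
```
87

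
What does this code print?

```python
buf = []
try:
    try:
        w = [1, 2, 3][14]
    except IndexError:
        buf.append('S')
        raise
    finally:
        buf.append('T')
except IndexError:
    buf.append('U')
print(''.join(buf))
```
STU

finally runs before re-raised exception propagates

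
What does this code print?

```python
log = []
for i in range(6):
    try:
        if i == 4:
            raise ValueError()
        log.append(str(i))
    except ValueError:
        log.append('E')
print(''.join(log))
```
0123E5

Exception on i=4 caught, loop continues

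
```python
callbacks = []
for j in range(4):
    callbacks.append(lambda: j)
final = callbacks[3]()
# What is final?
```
3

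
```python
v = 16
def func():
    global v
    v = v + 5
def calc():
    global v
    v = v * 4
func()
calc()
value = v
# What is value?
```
84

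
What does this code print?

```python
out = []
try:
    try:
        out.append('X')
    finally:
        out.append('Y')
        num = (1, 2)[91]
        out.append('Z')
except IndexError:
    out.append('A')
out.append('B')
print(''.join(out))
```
XYAB

Exception in inner finally caught by outer except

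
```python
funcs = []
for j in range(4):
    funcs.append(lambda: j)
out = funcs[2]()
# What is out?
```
3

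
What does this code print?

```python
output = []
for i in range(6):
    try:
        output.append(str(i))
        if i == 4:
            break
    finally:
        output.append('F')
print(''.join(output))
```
0F1F2F3F4F

finally runs even when breaking out of loop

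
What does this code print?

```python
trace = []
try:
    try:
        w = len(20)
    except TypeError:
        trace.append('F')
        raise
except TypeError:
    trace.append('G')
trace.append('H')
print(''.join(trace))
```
FGH

raise without argument re-raises current exception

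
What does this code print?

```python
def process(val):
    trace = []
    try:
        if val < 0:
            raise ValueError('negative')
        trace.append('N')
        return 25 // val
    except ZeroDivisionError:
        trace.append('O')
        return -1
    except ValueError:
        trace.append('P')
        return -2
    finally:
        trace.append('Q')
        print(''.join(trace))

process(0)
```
NOQ

val=0 causes ZeroDivisionError, caught, finally prints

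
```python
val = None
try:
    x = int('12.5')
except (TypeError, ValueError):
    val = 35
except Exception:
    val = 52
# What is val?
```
35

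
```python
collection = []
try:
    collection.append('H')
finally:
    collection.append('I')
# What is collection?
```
['H', 'I']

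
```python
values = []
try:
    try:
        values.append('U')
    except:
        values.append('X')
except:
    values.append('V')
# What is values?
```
['U']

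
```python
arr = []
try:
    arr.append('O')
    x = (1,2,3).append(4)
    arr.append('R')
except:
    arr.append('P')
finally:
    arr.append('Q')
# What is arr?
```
['O', 'P', 'Q']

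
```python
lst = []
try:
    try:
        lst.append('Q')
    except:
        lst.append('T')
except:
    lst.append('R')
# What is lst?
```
['Q']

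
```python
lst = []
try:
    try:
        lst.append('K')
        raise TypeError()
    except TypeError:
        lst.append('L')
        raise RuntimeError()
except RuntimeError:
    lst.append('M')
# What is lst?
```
['K', 'L', 'M']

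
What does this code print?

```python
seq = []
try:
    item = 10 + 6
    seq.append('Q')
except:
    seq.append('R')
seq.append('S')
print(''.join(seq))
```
QS

No exception, try block completes normally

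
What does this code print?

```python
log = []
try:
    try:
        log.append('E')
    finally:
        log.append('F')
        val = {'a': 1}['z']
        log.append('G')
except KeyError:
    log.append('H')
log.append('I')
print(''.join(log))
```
EFHI

Exception in inner finally caught by outer except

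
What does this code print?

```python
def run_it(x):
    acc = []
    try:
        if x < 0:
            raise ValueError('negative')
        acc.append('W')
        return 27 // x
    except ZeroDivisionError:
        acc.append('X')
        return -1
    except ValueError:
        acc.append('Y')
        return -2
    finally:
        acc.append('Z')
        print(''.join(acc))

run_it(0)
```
WXZ

x=0 causes ZeroDivisionError, caught, finally prints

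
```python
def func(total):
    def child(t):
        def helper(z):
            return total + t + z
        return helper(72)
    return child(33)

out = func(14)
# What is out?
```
119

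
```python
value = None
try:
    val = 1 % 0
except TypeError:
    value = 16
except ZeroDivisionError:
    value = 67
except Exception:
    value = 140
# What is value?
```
67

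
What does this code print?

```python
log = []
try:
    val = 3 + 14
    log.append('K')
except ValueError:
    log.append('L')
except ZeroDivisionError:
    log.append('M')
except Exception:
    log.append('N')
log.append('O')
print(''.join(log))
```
KO

No exception, try block completes normally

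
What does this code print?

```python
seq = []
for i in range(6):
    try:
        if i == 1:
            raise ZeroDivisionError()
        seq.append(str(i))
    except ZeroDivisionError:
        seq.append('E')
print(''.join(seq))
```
0E2345

Exception on i=1 caught, loop continues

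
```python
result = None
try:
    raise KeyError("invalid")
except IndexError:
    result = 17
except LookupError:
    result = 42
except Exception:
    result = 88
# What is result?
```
42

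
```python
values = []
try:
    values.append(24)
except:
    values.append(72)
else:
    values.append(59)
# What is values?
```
[24, 59]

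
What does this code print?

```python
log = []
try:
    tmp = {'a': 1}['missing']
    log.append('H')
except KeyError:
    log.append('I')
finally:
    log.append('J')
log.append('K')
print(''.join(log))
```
IJK

finally always runs, even after exception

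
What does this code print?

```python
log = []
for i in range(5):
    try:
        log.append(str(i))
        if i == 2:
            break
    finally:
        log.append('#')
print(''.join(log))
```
0#1#2#

finally runs even when breaking out of loop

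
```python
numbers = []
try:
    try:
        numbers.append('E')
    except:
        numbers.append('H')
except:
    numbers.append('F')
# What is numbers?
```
['E']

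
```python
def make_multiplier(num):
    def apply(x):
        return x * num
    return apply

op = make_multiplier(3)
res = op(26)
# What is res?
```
78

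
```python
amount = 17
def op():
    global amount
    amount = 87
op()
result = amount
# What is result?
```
87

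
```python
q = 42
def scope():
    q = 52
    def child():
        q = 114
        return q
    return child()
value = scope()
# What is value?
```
114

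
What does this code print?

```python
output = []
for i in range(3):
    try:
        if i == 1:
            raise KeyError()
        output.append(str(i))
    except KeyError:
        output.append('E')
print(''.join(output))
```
0E2

Exception on i=1 caught, loop continues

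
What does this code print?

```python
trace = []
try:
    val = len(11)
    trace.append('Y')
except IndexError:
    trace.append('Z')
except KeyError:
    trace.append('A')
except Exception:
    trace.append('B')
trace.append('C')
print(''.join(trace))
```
BC

TypeError not specifically caught, falls to Exception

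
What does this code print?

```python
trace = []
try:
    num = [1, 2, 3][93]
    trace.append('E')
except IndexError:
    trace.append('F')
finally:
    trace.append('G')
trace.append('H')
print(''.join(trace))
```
FGH

finally always runs, even after exception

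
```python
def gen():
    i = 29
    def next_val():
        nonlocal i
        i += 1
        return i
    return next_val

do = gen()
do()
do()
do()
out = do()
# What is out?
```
33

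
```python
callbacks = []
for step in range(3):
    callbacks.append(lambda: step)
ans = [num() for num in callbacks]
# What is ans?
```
[2, 2, 2]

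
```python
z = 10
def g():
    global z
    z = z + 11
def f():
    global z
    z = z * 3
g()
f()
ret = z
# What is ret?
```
63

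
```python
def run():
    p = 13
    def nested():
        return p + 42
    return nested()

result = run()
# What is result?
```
55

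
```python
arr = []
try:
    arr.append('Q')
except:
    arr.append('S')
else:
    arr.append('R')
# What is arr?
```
['Q', 'R']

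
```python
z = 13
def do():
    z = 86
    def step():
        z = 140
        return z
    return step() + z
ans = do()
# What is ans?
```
226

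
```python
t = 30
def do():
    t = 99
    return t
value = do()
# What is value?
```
99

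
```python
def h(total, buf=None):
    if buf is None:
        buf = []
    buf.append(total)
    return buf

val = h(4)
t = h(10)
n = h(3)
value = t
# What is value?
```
[10]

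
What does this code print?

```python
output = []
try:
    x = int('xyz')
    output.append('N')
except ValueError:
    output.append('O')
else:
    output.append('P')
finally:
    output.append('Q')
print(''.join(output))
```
OQ

Exception: except runs, else skipped, finally runs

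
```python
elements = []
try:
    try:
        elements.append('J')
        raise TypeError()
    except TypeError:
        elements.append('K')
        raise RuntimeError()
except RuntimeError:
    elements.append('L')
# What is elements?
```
['J', 'K', 'L']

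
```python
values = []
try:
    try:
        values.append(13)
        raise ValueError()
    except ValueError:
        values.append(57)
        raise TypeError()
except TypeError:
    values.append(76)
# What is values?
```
[13, 57, 76]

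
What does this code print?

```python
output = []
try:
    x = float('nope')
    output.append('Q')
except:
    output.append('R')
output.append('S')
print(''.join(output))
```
RS

Exception raised in try, caught by bare except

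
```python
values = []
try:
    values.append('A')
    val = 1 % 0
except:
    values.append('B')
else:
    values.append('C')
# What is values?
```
['A', 'B']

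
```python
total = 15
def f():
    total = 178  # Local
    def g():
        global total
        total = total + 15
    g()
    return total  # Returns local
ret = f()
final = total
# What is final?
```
30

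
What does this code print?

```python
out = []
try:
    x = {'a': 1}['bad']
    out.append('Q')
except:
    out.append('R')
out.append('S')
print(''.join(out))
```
RS

Exception raised in try, caught by bare except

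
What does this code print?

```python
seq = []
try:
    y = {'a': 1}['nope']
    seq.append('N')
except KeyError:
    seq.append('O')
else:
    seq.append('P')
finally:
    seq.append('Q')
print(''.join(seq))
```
OQ

Exception: except runs, else skipped, finally runs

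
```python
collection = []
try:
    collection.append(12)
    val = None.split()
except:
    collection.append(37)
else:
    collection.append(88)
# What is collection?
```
[12, 37]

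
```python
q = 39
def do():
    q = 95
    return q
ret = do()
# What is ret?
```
95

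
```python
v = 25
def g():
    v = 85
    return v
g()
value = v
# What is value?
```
25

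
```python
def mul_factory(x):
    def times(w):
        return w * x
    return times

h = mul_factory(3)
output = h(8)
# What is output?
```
24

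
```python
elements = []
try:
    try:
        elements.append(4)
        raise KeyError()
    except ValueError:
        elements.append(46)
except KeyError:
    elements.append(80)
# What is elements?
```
[4, 80]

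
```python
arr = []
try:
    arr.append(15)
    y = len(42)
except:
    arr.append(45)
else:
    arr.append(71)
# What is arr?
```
[15, 45]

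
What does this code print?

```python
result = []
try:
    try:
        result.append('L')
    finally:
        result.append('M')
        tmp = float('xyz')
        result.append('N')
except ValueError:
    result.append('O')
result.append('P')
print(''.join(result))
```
LMOP

Exception in inner finally caught by outer except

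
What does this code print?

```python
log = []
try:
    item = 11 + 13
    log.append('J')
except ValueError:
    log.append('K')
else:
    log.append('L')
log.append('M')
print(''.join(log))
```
JLM

else block runs when no exception occurs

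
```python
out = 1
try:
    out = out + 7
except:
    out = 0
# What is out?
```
8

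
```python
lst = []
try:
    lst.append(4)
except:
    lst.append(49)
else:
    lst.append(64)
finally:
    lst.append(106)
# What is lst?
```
[4, 64, 106]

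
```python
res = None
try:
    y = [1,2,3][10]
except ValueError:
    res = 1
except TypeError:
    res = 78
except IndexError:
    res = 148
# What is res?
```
148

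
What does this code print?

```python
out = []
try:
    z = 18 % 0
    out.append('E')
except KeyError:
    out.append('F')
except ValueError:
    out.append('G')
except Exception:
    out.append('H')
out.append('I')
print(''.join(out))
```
HI

ZeroDivisionError not specifically caught, falls to Exception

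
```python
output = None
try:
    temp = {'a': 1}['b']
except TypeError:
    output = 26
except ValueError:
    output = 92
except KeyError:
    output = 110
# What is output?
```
110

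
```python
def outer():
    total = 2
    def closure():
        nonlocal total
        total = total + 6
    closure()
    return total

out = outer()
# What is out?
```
8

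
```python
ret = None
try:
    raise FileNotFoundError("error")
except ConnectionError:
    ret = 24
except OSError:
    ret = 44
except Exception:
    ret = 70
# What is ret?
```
44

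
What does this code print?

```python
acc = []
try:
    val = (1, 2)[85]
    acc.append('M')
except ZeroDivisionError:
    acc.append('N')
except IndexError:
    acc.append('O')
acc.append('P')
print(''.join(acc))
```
OP

IndexError is caught by its specific handler, not ZeroDivisionError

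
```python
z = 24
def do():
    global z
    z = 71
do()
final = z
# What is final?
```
71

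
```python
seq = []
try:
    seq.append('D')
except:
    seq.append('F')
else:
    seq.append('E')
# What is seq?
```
['D', 'E']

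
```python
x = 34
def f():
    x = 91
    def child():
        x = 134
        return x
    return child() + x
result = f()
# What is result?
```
225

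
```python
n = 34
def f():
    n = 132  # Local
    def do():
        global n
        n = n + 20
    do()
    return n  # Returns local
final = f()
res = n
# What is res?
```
54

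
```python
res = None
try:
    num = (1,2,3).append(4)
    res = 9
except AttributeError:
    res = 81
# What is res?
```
81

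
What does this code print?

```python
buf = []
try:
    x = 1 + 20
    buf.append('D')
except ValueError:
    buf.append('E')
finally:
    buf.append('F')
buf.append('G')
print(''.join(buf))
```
DFG

finally runs after normal execution too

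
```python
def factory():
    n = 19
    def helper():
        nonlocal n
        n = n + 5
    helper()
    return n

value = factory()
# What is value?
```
24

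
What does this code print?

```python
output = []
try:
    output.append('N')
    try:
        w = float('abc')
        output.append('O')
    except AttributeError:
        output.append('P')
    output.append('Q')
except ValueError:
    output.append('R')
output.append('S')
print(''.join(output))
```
NRS

Inner handler doesn't match, propagates to outer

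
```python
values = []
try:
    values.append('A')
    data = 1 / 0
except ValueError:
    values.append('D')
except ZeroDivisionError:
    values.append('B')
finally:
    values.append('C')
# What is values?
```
['A', 'B', 'C']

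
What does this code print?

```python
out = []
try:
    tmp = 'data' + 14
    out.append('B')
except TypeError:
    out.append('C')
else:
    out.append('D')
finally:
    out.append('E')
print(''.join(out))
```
CE

Exception: except runs, else skipped, finally runs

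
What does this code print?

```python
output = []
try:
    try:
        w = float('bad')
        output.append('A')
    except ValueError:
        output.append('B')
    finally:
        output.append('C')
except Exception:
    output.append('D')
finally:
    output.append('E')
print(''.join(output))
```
BCE

Both finally blocks run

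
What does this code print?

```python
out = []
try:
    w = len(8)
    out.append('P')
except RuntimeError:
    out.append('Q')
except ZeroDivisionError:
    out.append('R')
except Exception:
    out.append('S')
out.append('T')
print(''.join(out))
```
ST

TypeError not specifically caught, falls to Exception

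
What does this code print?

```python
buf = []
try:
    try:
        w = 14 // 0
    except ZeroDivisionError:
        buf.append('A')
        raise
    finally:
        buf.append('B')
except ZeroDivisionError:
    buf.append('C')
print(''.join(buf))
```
ABC

finally runs before re-raised exception propagates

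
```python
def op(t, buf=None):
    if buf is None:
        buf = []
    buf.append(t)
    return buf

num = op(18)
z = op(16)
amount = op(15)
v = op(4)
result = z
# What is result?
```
[16]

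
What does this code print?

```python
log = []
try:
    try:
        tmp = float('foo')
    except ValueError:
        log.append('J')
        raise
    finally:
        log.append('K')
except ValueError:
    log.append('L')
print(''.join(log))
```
JKL

finally runs before re-raised exception propagates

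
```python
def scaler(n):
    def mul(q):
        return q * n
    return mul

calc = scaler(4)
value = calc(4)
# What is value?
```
16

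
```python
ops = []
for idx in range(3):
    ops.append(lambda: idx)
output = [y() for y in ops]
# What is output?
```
[2, 2, 2]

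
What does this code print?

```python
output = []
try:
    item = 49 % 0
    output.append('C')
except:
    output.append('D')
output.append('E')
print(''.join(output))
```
DE

Exception raised in try, caught by bare except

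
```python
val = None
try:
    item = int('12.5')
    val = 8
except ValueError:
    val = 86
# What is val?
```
86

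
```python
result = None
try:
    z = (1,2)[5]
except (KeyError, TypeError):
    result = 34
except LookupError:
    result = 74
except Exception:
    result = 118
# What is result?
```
74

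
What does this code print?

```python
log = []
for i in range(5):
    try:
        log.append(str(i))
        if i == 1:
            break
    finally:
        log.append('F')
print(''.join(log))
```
0F1F

finally runs even when breaking out of loop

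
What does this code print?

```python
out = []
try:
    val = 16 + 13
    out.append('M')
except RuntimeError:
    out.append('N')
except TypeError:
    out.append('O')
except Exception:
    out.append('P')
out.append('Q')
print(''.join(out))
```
MQ

No exception, try block completes normally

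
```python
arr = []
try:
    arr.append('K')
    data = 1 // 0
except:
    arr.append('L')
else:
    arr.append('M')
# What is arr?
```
['K', 'L']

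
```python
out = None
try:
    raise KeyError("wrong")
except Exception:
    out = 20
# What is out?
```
20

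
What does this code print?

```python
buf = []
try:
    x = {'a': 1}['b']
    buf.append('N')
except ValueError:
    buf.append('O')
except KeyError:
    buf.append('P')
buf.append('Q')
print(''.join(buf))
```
PQ

KeyError is caught by its specific handler, not ValueError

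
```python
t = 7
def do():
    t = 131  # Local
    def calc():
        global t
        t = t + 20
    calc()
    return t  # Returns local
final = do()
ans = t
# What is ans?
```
27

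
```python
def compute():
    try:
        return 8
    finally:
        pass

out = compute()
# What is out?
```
8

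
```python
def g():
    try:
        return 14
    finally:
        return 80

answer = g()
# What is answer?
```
80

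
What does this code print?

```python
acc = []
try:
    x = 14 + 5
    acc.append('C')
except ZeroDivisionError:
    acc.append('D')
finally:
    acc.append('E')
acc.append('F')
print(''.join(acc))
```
CEF

finally runs after normal execution too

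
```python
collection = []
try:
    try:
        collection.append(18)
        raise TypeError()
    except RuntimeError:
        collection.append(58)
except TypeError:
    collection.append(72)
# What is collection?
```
[18, 72]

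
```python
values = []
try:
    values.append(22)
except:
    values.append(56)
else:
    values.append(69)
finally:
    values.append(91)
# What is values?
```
[22, 69, 91]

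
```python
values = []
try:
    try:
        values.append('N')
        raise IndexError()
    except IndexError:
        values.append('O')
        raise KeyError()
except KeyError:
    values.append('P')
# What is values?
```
['N', 'O', 'P']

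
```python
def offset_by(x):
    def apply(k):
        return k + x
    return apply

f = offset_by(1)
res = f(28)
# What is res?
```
29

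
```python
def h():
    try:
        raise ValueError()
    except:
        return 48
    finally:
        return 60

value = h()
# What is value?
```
60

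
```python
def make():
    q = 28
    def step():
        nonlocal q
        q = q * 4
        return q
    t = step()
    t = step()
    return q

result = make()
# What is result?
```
448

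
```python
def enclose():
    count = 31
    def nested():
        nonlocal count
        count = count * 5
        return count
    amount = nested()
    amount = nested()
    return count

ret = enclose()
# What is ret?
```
775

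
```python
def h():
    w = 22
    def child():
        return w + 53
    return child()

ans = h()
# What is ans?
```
75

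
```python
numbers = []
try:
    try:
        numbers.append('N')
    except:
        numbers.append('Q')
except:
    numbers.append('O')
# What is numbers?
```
['N']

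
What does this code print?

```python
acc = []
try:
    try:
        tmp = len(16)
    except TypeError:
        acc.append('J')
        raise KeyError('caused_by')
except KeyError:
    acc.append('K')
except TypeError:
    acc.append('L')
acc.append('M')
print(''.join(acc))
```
JKM

KeyError raised and caught, original TypeError not re-raised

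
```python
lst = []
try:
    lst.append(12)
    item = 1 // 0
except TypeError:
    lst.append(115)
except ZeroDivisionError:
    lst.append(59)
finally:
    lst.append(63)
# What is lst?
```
[12, 59, 63]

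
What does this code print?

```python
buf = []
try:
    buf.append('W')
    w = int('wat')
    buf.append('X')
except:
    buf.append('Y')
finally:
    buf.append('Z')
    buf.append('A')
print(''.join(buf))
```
WYZA

Code before exception runs, then except, then all of finally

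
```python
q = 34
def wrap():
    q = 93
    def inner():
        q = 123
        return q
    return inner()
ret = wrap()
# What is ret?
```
123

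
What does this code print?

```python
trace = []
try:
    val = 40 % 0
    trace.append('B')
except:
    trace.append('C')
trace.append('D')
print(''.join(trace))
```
CD

Exception raised in try, caught by bare except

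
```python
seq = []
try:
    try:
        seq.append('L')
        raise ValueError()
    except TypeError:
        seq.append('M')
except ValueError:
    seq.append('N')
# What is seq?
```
['L', 'N']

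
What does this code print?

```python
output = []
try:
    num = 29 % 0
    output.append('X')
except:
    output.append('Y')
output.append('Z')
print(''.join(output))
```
YZ

Exception raised in try, caught by bare except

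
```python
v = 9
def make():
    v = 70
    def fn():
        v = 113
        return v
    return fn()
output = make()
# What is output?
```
113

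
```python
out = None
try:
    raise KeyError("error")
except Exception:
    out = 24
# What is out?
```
24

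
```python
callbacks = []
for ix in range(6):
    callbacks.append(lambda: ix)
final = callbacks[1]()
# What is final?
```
5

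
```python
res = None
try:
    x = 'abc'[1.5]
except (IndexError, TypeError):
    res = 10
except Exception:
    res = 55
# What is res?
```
10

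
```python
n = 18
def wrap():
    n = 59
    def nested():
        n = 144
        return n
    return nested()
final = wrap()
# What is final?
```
144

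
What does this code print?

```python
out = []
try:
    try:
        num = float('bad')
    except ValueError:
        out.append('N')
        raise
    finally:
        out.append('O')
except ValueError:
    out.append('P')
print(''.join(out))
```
NOP

finally runs before re-raised exception propagates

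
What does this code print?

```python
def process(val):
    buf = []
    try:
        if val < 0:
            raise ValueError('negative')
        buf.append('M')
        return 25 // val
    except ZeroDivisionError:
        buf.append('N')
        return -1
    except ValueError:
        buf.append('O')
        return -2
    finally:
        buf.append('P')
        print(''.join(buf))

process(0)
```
MNP

val=0 causes ZeroDivisionError, caught, finally prints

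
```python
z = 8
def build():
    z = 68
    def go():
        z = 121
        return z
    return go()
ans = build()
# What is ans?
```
121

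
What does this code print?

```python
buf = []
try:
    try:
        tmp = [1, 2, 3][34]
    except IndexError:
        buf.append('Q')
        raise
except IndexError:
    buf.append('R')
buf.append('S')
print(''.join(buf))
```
QRS

raise without argument re-raises current exception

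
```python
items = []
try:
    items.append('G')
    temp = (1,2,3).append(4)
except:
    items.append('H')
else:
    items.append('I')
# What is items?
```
['G', 'H']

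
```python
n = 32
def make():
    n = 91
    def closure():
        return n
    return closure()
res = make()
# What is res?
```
91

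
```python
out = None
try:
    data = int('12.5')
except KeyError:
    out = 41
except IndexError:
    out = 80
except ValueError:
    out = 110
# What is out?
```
110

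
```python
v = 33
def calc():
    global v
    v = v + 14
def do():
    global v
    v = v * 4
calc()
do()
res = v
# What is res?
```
188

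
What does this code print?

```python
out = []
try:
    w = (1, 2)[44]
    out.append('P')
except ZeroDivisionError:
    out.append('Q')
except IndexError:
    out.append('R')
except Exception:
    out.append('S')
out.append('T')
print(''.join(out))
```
RT

IndexError matches before generic Exception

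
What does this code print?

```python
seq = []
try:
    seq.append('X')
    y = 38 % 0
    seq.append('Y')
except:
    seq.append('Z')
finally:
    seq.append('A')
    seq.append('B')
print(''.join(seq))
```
XZAB

Code before exception runs, then except, then all of finally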